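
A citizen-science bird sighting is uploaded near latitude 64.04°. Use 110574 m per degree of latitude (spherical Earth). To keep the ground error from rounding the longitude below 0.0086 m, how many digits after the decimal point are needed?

7 decimal places

At 64.04° one degree of longitude covers 110574 × cos 64.04° ≈ 110574 × 0.4377 ≈ 48403.1 m.
N decimal places → at most half a unit in the last place, 0.5 × 10⁻ᴺ° = 48403.1/2 × 10⁻ᴺ m.
Need 0.5 × 48403.1 × 10⁻ᴺ ≤ 0.0086 → 10⁻ᴺ ≤ 3.553e-07, so N ≥ 6.45.
At 6 places the error can reach 0.0242 m, but 7 places keeps it to 0.00242 m.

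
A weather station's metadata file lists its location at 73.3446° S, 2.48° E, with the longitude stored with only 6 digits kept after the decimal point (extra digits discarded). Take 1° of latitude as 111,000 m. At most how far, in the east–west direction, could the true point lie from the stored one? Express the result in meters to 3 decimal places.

0.032 meters

Truncating at 6 decimal places can drop up to a full unit in the last place, so the longitude may be off by as much as 1e-06°.
At latitude 73.3446° a degree of longitude spans 111000 m × cos 73.3446° = 111000 × 0.2866 ≈ 31814.2 m.
East–west error: 1e-06° × 31814.2 m/° ≈ 0.0318142 m.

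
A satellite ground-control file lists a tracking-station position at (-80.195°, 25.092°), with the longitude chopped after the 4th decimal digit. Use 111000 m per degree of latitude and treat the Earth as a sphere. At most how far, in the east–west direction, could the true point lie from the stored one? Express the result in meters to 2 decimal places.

1.89 meters

Truncating at 4 decimal places can drop up to a full unit in the last place, so the longitude may be off by as much as 0.0001°.
One degree of longitude at 80.195° is 111000 × cos 80.195° ≈ 111000 × 0.1703 = 18902.8 m.
East–west error: 0.0001° × 18902.8 m/° ≈ 1.89028 m.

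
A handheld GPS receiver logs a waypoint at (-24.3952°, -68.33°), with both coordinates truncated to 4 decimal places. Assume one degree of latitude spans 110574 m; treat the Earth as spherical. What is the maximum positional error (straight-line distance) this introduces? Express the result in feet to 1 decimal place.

49.1 feet

Truncating at 4 decimal places can drop up to a full unit in the last place, so each coordinate may be off by as much as 0.0001°.
N–S: 0.0001° × 110574 m/° = 11.0574 m.
Longitude error → 0.0001 × 110574 × cos 24.3952° = 0.0001 × 110574 × 0.9107 ≈ 10.0702 m.
The two errors are perpendicular, so the maximum displacement is √(11.0574² + 10.0702²) ≈ 14.9558 m.
Converting: 14.9558 m × 3.2808 ft/m ≈ 49.067 ft.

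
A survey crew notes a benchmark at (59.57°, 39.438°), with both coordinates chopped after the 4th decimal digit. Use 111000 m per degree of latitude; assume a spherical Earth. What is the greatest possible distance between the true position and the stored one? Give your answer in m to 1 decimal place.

12.4 m

Truncating at 4 decimal places can drop up to a full unit in the last place, so each coordinate may be off by as much as 0.0001°.
N–S: 0.0001° × 111000 m/° = 11.1 m.
E–W at 59.57°: 0.0001° × 111000 × cos 59.57° = 0.0001 × 111000 × 0.5065 ≈ 5.62199 m.
Combining orthogonally: (11.1² + 5.62199²)^½ ≈ 12.4425 m.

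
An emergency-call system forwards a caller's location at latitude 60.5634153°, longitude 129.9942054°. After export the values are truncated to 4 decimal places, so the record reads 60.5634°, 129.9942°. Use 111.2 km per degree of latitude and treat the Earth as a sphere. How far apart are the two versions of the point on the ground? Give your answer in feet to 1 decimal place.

The latitude changed by +0.0000153° and the longitude by +0.0000054°.
N–S: 0.0000153° × 111200 m/° = 1.70136 m.
E–W at 60.5634°: 0.0000054° × 111200 × cos 60.5634° = 0.0000054 × 111200 × 0.4915 ≈ 0.295112 m.
Combined displacement = (1.70136² + 0.295112²)^½ ≈ 1.72676 m.
Converting: 1.72676 m × 3.2808 ft/m ≈ 5.6652 ft.

5.7 feet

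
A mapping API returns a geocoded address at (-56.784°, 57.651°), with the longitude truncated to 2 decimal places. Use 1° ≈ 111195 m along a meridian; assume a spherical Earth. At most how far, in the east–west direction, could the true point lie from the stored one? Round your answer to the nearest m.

609 m

Truncating at 2 decimal places can drop up to a full unit in the last place, so the longitude may be off by as much as 0.01°.
At latitude 56.784° a degree of longitude spans 111195 m × cos 56.784° = 111195 × 0.5478 ≈ 60912.3 m.
So at most 0.01° × 60912.3 ≈ 609.123 m east–west.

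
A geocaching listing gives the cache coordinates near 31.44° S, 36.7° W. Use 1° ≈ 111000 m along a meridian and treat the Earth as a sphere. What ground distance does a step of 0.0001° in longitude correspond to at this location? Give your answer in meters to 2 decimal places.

0.0001° of longitude at 31.44° is 0.0001 × 111000 × cos 31.44° ≈ 0.0001 × 94703.7 = 9.47037 m.

9.47 meters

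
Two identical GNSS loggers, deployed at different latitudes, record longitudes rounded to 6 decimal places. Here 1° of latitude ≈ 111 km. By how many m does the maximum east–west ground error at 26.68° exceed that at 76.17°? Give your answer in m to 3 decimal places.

0.036 m

Rounding to 6 decimal places leaves the longitude within ±5e-07° of the true value.
At 26.68°: 5e-07° × 111000 × cos 26.68° = 5e-07 × 111000 × 0.8935 ≈ 0.049591 m.
At 76.17°: 5e-07° × 111000 × cos 76.17° = 5e-07 × 111000 × 0.2390 ≈ 0.013267 m.
Difference: 0.049591 − 0.013267 = 0.036324 m.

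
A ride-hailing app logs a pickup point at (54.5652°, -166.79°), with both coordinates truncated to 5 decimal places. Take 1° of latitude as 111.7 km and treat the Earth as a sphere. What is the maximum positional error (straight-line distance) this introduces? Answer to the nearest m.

1 m

Truncating at 5 decimal places can drop up to a full unit in the last place, so each coordinate may be off by as much as 1e-05°.
Latitude error → 1e-05 × 111700 = 1.117 m along the meridian.
East–west component at 54.5652°: 1e-05° × 111700 × cos 54.5652° ≈ 1e-05 × 64761 ≈ 0.64761 m.
The two errors are perpendicular, so the maximum displacement is √(1.117² + 0.64761²) ≈ 1.29116 m.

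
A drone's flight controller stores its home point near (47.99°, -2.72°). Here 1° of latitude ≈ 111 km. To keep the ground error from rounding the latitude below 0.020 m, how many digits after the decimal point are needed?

One degree of latitude covers 111000 m.
Rounding to N decimal places gives at most 0.5 × 10⁻ᴺ degrees of error, i.e. 0.5 × 10⁻ᴺ × 111000 m.
Setting 55500 × 10⁻ᴺ ≤ 0.020 gives 10ᴺ ≥ 2.775e+06, i.e. N ≥ 6.44.
So 7 decimal places suffice (0.00555 m); 6 would allow up to 0.0555 m.

7 decimal places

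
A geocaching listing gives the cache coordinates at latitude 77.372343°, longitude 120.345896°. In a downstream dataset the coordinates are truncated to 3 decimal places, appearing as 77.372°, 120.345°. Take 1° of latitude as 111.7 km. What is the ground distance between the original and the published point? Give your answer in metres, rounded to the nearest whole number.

The latitude changed by +0.000343° and the longitude by +0.000896°.
North–south shift: 0.000343 × 111700 = 38.3131 m.
East–west at this latitude: 0.000896° × 111700 × cos 77.372° ≈ 0.000896 × 24419.9 = 21.8802 m.
Distance: √(38.3131² + 21.8802²) ≈ 44.1207 m.

44 metres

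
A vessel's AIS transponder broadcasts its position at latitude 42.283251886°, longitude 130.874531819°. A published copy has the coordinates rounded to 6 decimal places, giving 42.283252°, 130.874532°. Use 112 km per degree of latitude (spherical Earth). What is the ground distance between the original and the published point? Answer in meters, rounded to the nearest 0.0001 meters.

0.0197 meters

Δlat = 42.283251886 − 42.283252 = -0.000000114°; Δlon = 130.874531819 − 130.874532 = -0.000000181°.
North–south shift: -0.000000114 × 112000 = -0.012768 m.
East–west at this latitude: -0.000000181° × 112000 × cos 42.2833° ≈ -0.000000181 × 82860.7 = -0.0149978 m.
Combined displacement = (0.012768² + 0.0149978²)^½ ≈ 0.0196966 m.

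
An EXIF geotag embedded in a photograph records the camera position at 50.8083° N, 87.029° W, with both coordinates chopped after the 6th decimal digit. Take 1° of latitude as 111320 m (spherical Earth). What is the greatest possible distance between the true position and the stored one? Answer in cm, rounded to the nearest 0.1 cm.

Truncating at 6 decimal places can drop up to a full unit in the last place, so each coordinate may be off by as much as 1e-06°.
North–south component: 1e-06° × 111320 = 0.11132 m.
Longitude error → 1e-06 × 111320 × cos 50.8083° = 1e-06 × 111320 × 0.6319 ≈ 0.070345 m.
Worst case both components are at the extreme and orthogonal: √(0.11132² + 0.070345²) ≈ 0.131684 m.
That is 0.131684 m = 13.168 cm.

13.2 cm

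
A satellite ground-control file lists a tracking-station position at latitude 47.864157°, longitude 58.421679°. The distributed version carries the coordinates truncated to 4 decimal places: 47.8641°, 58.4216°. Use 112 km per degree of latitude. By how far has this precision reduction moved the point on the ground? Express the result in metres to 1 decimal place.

Δlat = 47.864157 − 47.8641 = +0.000057°; Δlon = 58.421679 − 58.4216 = +0.000079°.
North–south shift: 0.000057 × 112000 = 6.384 m.
East–west at this latitude: 0.000079° × 112000 × cos 47.8641° ≈ 0.000079 × 75139.8 = 5.93605 m.
Hypotenuse of the two orthogonal shifts: √(6.384² + 5.93605²) = 8.71735 m.

8.7 metres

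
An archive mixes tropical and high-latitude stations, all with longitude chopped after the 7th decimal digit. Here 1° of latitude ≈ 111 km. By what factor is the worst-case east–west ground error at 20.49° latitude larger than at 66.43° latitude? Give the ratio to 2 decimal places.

Truncating at 7 decimal places can drop up to a full unit in the last place, so the longitude may be off by as much as 1e-07°.
At 20.49°: 1e-07° × 111000 × cos 20.49° = 1e-07 × 111000 × 0.9367 ≈ 0.010398 m.
Error at 66.43° = 1e-07° × 111000 × cos 66.43° ≈ 0.0111 × 0.3999 = 0.0044385 m.
The ratio reduces to cos 20.49° / cos 66.43° = 0.9367/0.3999 ≈ 2.3426.

2.34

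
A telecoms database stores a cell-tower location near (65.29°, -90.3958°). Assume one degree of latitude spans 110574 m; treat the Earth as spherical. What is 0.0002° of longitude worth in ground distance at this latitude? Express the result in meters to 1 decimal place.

0.0002° of longitude at 65.29° is 0.0002 × 110574 × cos 65.29° ≈ 0.0002 × 46222.8 = 9.24455 m.

9.2 meters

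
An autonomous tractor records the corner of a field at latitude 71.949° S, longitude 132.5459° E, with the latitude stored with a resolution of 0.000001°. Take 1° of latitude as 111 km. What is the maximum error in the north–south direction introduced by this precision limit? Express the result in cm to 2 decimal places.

5.55 cm

With a 0.000001° grid the true value lies within half a step, ±0.000001°/2 = ±5e-07°, of the stored one.
So the N–S error is at most 5e-07 × 111000 = 0.0555 m.
That is 0.0555 m = 5.55 cm.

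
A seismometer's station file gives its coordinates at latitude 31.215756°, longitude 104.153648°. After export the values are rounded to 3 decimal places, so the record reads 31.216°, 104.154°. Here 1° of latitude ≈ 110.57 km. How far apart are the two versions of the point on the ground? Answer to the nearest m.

43 m

Δlat = 31.215756 − 31.216 = -0.000244°; Δlon = 104.153648 − 104.154 = -0.000352°.
North–south shift: -0.000244 × 110570 = -26.9791 m.
East–west at this latitude: -0.000352° × 110570 × cos 31.216° ≈ -0.000352 × 94561.6 = -33.2857 m.
Hypotenuse of the two orthogonal shifts: √(26.9791² + 33.2857²) = 42.8463 m.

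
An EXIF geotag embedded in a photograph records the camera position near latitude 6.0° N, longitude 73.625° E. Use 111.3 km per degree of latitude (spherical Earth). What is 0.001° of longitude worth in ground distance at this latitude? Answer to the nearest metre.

0.001° of longitude at 6° is 0.001 × 111300 × cos 6° ≈ 0.001 × 110690 = 110.69 m.

111 metres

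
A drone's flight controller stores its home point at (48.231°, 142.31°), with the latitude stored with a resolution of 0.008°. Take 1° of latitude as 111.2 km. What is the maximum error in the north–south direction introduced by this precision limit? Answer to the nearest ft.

1459 ft

With a 0.008° grid the true value lies within half a step, ±0.008°/2 = ±0.004°, of the stored one.
So the N–S error is at most 0.004 × 111200 = 444.8 m.
Converting: 444.8 m × 3.2808 ft/m ≈ 1459.3 ft.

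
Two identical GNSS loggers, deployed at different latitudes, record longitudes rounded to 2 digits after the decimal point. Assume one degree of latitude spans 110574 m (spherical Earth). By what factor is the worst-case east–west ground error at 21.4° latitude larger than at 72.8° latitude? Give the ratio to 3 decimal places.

3.149

Rounding to 2 decimal places leaves the longitude within ±0.005° of the true value.
Error at 21.4° = 0.005° × 110574 × cos 21.4° ≈ 552.87 × 0.9311 = 514.75 m.
Error at 72.8° = 0.005° × 110574 × cos 72.8° ≈ 552.87 × 0.2957 = 163.49 m.
The ratio reduces to cos 21.4° / cos 72.8° = 0.9311/0.2957 ≈ 3.1486.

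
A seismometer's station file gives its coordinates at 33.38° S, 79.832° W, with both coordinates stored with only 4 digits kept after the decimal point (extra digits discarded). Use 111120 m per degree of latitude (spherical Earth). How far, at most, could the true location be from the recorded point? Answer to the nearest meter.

Truncating at 4 decimal places can drop up to a full unit in the last place, so each coordinate may be off by as much as 0.0001°.
N–S: 0.0001° × 111120 m/° = 11.112 m.
Longitude error → 0.0001 × 111120 × cos 33.38° = 0.0001 × 111120 × 0.8350 ≈ 9.27896 m.
The two errors are perpendicular, so the maximum displacement is √(11.112² + 9.27896²) ≈ 14.4767 m.

14 meters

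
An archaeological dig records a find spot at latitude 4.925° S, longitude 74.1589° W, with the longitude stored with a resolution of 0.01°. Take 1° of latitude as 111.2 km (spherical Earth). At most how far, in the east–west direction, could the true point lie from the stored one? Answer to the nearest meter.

With a 0.01° grid the true value lies within half a step, ±0.01°/2 = ±0.005°, of the stored one.
Parallels shrink by cos φ, so at 4.925° a degree of longitude is 111200 × 0.9963 ≈ 110789 m.
East–west error: 0.005° × 110789 m/° ≈ 553.947 m.

554 meters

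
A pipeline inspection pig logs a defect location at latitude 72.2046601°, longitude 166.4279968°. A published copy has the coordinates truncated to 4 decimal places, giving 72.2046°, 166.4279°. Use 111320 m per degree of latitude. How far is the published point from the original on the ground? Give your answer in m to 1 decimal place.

The latitude changed by +0.0000601° and the longitude by +0.0000968°.
North–south shift: 0.0000601 × 111320 = 6.69033 m.
E–W at 72.2046°: 0.0000968° × 111320 × cos 72.2046° = 0.0000968 × 111320 × 0.3056 ≈ 3.29328 m.
Combined displacement = (6.69033² + 3.29328²)^½ ≈ 7.45696 m.

7.5 m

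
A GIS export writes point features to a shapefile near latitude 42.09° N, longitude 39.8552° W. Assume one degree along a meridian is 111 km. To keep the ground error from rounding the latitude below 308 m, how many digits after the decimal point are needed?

3 decimal places

One degree of latitude covers 111000 m.
Rounding to N decimal places gives at most 0.5 × 10⁻ᴺ degrees of error, i.e. 0.5 × 10⁻ᴺ × 111000 m.
Setting 55500 × 10⁻ᴺ ≤ 308 gives 10ᴺ ≥ 180.2, i.e. N ≥ 2.26.
N = 2 would give 555 m (too coarse); N = 3 gives 55.5 m ≤ 308 m.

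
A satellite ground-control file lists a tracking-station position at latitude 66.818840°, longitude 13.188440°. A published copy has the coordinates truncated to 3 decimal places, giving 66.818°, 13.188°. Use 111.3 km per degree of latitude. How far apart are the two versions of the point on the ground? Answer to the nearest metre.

Δlat = 66.818840 − 66.818 = +0.000840°; Δlon = 13.188440 − 13.188 = +0.000440°.
North–south shift: 0.000840 × 111300 = 93.492 m.
E–W at 66.818°: 0.000440° × 111300 × cos 66.818° = 0.000440 × 111300 × 0.3937 ≈ 19.278 m.
Hypotenuse of the two orthogonal shifts: √(93.492² + 19.278²) = 95.4589 m.

95 metres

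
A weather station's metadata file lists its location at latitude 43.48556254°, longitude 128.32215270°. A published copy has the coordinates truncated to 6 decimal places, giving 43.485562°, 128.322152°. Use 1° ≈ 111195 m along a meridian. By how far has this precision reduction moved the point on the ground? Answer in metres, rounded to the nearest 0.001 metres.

The latitude changed by +0.00000054° and the longitude by +0.00000070°.
N–S: 0.00000054° × 111195 m/° = 0.0600453 m.
E–W at 43.4856°: 0.00000070° × 111195 × cos 43.4856° = 0.00000070 × 111195 × 0.7255 ≈ 0.0564741 m.
Distance: √(0.0600453² + 0.0564741²) ≈ 0.0824303 m.

0.082 metres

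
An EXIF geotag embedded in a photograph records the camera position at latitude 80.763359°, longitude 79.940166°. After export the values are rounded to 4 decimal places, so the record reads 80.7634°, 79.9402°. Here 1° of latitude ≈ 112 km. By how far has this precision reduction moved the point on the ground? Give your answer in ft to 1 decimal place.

The latitude changed by -0.000041° and the longitude by -0.000034°.
N–S: -0.000041° × 112000 m/° = -4.592 m.
East–west at this latitude: -0.000034° × 112000 × cos 80.7634° ≈ -0.000034 × 17977.3 = -0.611229 m.
Combined displacement = (4.592² + 0.611229²)^½ ≈ 4.6325 m.
Converting: 4.6325 m × 3.2808 ft/m ≈ 15.198 ft.

15.2 ft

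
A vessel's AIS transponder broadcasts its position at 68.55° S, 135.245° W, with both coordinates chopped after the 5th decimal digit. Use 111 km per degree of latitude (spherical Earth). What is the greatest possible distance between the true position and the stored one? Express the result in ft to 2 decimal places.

3.88 ft

Truncating at 5 decimal places can drop up to a full unit in the last place, so each coordinate may be off by as much as 1e-05°.
Latitude error → 1e-05 × 111000 = 1.11 m along the meridian.
E–W at 68.55°: 1e-05° × 111000 × cos 68.55° = 1e-05 × 111000 × 0.3657 ≈ 0.405915 m.
Combining orthogonally: (1.11² + 0.405915²)^½ ≈ 1.18189 m.
In feet: 1.18189 m ÷ 0.3048 ≈ 3.8776 ft.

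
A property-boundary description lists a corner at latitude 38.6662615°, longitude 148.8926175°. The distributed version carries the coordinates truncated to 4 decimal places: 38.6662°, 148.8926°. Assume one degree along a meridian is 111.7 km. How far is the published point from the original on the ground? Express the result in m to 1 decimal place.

7.0 m

The latitude changed by +0.0000615° and the longitude by +0.0000175°.
North–south shift: 0.0000615 × 111700 = 6.86955 m.
E–W at 38.6662°: 0.0000175° × 111700 × cos 38.6662° = 0.0000175 × 111700 × 0.7808 ≈ 1.52627 m.
Distance: √(6.86955² + 1.52627²) ≈ 7.03706 m.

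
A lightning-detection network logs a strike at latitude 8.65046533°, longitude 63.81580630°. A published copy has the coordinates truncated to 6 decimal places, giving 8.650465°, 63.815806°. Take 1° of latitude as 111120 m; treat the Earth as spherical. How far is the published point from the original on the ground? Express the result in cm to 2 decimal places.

Δlat = 8.65046533 − 8.650465 = +0.00000033°; Δlon = 63.81580630 − 63.815806 = +0.00000030°.
North–south shift: 0.00000033 × 111120 = 0.0366696 m.
E–W at 8.65047°: 0.00000030° × 111120 × cos 8.65047° = 0.00000030 × 111120 × 0.9886 ≈ 0.0329568 m.
Combined displacement = (0.0366696² + 0.0329568²)^½ ≈ 0.0493032 m.
That is 0.0493032 m = 4.9303 cm.

4.93 cm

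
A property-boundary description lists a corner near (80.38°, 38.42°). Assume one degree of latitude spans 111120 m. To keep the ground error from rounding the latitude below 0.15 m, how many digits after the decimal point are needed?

One degree of latitude covers 111120 m.
N decimal places → at most half a unit in the last place, 0.5 × 10⁻ᴺ° = 111120/2 × 10⁻ᴺ m.
Setting 55560 × 10⁻ᴺ ≤ 0.15 gives 10ᴺ ≥ 3.704e+05, i.e. N ≥ 5.57.
N = 5 would give 0.556 m (too coarse); N = 6 gives 0.0556 m ≤ 0.15 m.

6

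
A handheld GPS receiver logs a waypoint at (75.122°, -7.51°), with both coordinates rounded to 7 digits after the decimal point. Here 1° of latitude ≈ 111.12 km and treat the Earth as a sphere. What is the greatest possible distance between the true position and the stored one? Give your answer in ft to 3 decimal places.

0.019 ft

Rounding to 7 decimal places leaves each coordinate within ±5e-08° of the true value.
Latitude error → 5e-08 × 111120 = 0.005556 m along the meridian.
Longitude error → 5e-08 × 111120 × cos 75.122° = 5e-08 × 111120 × 0.2568 ≈ 0.00142657 m.
Worst case both components are at the extreme and orthogonal: √(0.005556² + 0.00142657²) ≈ 0.00573622 m.
In feet: 0.00573622 m ÷ 0.3048 ≈ 0.01882 ft.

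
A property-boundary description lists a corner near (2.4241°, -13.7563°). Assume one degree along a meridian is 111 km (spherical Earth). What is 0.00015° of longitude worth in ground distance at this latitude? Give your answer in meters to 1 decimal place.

0.00015° of longitude at 2.4241° is 0.00015 × 111000 × cos 2.4241° ≈ 0.00015 × 110901 = 16.6351 m.

16.6 meters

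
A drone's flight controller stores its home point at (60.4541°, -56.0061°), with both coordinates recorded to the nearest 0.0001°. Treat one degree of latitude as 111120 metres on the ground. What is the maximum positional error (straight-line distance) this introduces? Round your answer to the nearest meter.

Rounding to 4 decimal places leaves each coordinate within ±5e-05° of the true value.
North–south component: 5e-05° × 111120 = 5.556 m.
East–west component at 60.4541°: 5e-05° × 111120 × cos 60.4541° ≈ 5e-05 × 54795.6 ≈ 2.73978 m.
Combining orthogonally: (5.556² + 2.73978²)^½ ≈ 6.1948 m.

6 meters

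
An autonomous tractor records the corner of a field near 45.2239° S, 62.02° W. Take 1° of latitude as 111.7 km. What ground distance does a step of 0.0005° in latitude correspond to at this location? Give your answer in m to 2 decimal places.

0.0005° × 111700 m/° = 55.85 m.

55.85 m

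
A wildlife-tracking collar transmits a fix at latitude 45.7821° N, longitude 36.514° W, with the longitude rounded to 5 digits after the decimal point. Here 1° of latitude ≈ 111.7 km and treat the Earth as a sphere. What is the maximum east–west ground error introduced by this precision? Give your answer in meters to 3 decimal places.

Rounding to 5 decimal places leaves the longitude within ±5e-06° of the true value.
One degree of longitude at 45.7821° is 111700 × cos 45.7821° ≈ 111700 × 0.6974 = 77898.4 m.
Maximum E–W displacement: 5e-06 × 77898.4 = 0.389492 m.

0.389 meters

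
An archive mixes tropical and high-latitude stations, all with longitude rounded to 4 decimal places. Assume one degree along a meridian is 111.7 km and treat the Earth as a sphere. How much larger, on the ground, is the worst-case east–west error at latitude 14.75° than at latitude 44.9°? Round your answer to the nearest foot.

5 feet

Rounding to 4 decimal places leaves the longitude within ±5e-05° of the true value.
At 14.75°: 5e-05° × 111700 × cos 14.75° = 5e-05 × 111700 × 0.9670 ≈ 5.401 m.
At 44.9°: 5e-05° × 111700 × cos 44.9° = 5e-05 × 111700 × 0.7083 ≈ 3.9561 m.
So the lower-latitude error exceeds the higher by 5.401 − 3.9561 = 1.4449 m.
In feet: 1.44487 m ÷ 0.3048 ≈ 4.7404 ft.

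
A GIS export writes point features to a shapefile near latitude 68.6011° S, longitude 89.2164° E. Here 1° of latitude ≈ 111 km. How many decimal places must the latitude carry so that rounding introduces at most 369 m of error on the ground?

One degree of latitude covers 111000 m.
N decimal places → at most half a unit in the last place, 0.5 × 10⁻ᴺ° = 111000/2 × 10⁻ᴺ m.
Setting 55500 × 10⁻ᴺ ≤ 369 gives 10ᴺ ≥ 150.4, i.e. N ≥ 2.18.
So 3 decimal places suffice (55.5 m); 2 would allow up to 555 m.

3 decimal places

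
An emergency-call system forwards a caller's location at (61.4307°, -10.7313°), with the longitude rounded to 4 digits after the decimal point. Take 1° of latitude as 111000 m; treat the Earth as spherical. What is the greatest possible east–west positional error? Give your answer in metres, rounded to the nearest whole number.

3 metres

Rounding to 4 decimal places leaves the longitude within ±5e-05° of the true value.
One degree of longitude at 61.4307° is 111000 × cos 61.4307° ≈ 111000 × 0.4782 = 53082.6 m.
Maximum E–W displacement: 5e-05 × 53082.6 = 2.65413 m.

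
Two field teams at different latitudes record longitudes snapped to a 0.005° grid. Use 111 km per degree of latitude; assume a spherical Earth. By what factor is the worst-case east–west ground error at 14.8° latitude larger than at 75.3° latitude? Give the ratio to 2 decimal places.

With a 0.005° grid the true value lies within half a step, ±0.005°/2 = ±0.0025°, of the stored one.
Error at 14.8° = 0.0025° × 111000 × cos 14.8° ≈ 277.5 × 0.9668 = 268.29 m.
At 75.3°: 0.0025° × 111000 × cos 75.3° = 0.0025 × 111000 × 0.2538 ≈ 70.418 m.
Ratio: 268.29 / 70.418 = cos 14.8° / cos 75.3° ≈ 3.8100.

3.81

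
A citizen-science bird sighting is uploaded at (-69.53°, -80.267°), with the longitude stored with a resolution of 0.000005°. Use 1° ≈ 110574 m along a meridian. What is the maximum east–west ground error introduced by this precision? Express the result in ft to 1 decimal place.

0.3 ft

With a 0.000005° grid the true value lies within half a step, ±0.000005°/2 = ±2.5e-06°, of the stored one.
Parallels shrink by cos φ, so at 69.53° a degree of longitude is 110574 × 0.3497 ≈ 38669.6 m.
Maximum E–W displacement: 2.5e-06 × 38669.6 = 0.096674 m.
Converting: 0.096674 m × 3.2808 ft/m ≈ 0.31717 ft.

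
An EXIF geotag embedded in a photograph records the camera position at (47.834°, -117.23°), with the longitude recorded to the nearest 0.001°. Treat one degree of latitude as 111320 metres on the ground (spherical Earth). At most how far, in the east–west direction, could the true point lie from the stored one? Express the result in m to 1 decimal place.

Rounding to 3 decimal places leaves the longitude within ±0.0005° of the true value.
Parallels shrink by cos φ, so at 47.834° a degree of longitude is 111320 × 0.6713 ≈ 74727 m.
So at most 0.0005° × 74727 ≈ 37.3635 m east–west.

37.4 m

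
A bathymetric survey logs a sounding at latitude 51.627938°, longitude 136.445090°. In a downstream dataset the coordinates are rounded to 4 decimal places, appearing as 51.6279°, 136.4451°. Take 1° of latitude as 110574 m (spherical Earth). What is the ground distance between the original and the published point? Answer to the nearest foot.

Δlat = 51.627938 − 51.6279 = +0.000038°; Δlon = 136.445090 − 136.4451 = -0.000010°.
North–south shift: 0.000038 × 110574 = 4.20181 m.
E–W at 51.6279°: -0.000010° × 110574 × cos 51.6279° = -0.000010 × 110574 × 0.6208 ≈ -0.686406 m.
Hypotenuse of the two orthogonal shifts: √(4.20181² + 0.686406²) = 4.25751 m.
Converting: 4.25751 m × 3.2808 ft/m ≈ 13.968 ft.

14 feet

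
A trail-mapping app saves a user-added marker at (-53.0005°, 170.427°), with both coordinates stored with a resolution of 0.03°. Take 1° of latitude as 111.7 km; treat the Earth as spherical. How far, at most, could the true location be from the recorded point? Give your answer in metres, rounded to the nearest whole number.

1956 metres

With a 0.03° grid the true value lies within half a step, ±0.03°/2 = ±0.015°, of the stored one.
Latitude error → 0.015 × 111700 = 1675.5 m along the meridian.
Longitude error → 0.015 × 111700 × cos 53.0005° = 0.015 × 111700 × 0.6018 ≈ 1008.33 m.
Combining orthogonally: (1675.5² + 1008.33²)^½ ≈ 1955.51 m.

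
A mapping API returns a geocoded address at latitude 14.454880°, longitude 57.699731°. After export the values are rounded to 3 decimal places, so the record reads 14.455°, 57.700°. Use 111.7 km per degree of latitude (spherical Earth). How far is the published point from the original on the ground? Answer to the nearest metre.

32 metres

Δlat = 14.454880 − 14.455 = -0.000120°; Δlon = 57.699731 − 57.700 = -0.000269°.
North–south shift: -0.000120 × 111700 = -13.404 m.
E–W at 14.455°: -0.000269° × 111700 × cos 14.455° = -0.000269 × 111700 × 0.9683 ≈ -29.0961 m.
Distance: √(13.404² + 29.0961²) ≈ 32.0352 m.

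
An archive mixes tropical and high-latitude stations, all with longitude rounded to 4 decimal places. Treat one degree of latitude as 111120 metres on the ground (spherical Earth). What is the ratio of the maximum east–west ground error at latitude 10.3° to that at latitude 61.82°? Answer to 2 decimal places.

Rounding to 4 decimal places leaves the longitude within ±5e-05° of the true value.
Error at 10.3° = 5e-05° × 111120 × cos 10.3° ≈ 5.556 × 0.9839 = 5.4665 m.
Error at 61.82° = 5e-05° × 111120 × cos 61.82° ≈ 5.556 × 0.4722 = 2.6238 m.
Ratio: 5.4665 / 2.6238 = cos 10.3° / cos 61.82° ≈ 2.0834.

2.08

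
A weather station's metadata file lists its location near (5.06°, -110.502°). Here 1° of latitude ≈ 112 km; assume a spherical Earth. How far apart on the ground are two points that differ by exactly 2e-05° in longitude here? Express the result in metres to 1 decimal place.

2.2 metres

At 5.06° a degree of longitude is 112000 × cos 5.06° ≈ 111564 m, so 2e-05° corresponds to 2.23127 m.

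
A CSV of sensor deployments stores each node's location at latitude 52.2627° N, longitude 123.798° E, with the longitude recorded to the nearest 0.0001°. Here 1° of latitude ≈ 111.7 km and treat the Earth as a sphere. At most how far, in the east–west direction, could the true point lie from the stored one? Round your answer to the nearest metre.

3 metres

Rounding to 4 decimal places leaves the longitude within ±5e-05° of the true value.
At latitude 52.2627° a degree of longitude spans 111700 m × cos 52.2627° = 111700 × 0.6120 ≈ 68365.1 m.
Maximum E–W displacement: 5e-05 × 68365.1 = 3.41825 m.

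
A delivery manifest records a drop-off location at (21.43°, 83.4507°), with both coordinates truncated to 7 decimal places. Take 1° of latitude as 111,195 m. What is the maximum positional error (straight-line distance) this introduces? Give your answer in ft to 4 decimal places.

Truncating at 7 decimal places can drop up to a full unit in the last place, so each coordinate may be off by as much as 1e-07°.
N–S: 1e-07° × 111195 m/° = 0.0111195 m.
Longitude error → 1e-07 × 111195 × cos 21.43° = 1e-07 × 111195 × 0.9309 ≈ 0.0103507 m.
Worst case both components are at the extreme and orthogonal: √(0.0111195² + 0.0103507²) ≈ 0.0151915 m.
In feet: 0.0151915 m ÷ 0.3048 ≈ 0.049841 ft.

0.0498 ft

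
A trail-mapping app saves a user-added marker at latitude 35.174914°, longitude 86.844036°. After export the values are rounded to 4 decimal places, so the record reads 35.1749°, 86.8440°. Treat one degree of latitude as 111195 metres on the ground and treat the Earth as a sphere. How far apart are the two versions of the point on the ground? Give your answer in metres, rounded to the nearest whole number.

4 metres

Δlat = 35.174914 − 35.1749 = +0.000014°; Δlon = 86.844036 − 86.8440 = +0.000036°.
N–S: 0.000014° × 111195 m/° = 1.55673 m.
East–west at this latitude: 0.000036° × 111195 × cos 35.1749° ≈ 0.000036 × 90890.5 = 3.27206 m.
Hypotenuse of the two orthogonal shifts: √(1.55673² + 3.27206²) = 3.6235 m.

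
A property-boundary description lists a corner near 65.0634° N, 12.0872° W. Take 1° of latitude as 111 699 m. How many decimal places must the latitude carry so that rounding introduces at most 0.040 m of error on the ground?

One degree of latitude covers 111699 m.
With N decimal places the half-ulp bound is 0.5·10⁻ᴺ°, or 0.5·10⁻ᴺ × 111699 m on the ground.
Need 0.5 × 111699 × 10⁻ᴺ ≤ 0.040 → 10⁻ᴺ ≤ 7.162e-07, so N ≥ 6.14.
N = 6 would give 0.0558 m (too coarse); N = 7 gives 0.00558 m ≤ 0.040 m.

7 decimal places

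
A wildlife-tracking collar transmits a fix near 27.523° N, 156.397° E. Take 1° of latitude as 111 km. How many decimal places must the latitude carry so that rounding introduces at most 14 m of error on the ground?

4

One degree of latitude covers 111000 m.
N decimal places → at most half a unit in the last place, 0.5 × 10⁻ᴺ° = 111000/2 × 10⁻ᴺ m.
Need 0.5 × 111000 × 10⁻ᴺ ≤ 14 → 10⁻ᴺ ≤ 2.523e-04, so N ≥ 3.60.
So 4 decimal places suffice (5.55 m); 3 would allow up to 55.5 m.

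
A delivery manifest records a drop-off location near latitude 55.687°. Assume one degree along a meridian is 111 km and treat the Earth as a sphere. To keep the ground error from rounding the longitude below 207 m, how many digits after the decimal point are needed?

3 decimal places

At 55.687° one degree of longitude covers 111000 × cos 55.687° ≈ 111000 × 0.5637 ≈ 62572.2 m.
Rounding to N decimal places gives at most 0.5 × 10⁻ᴺ degrees of error, i.e. 0.5 × 10⁻ᴺ × 62572.2 m.
Setting 31286.1 × 10⁻ᴺ ≤ 207 gives 10ᴺ ≥ 151.1, i.e. N ≥ 2.18.
N = 2 would give 313 m (too coarse); N = 3 gives 31.3 m ≤ 207 m.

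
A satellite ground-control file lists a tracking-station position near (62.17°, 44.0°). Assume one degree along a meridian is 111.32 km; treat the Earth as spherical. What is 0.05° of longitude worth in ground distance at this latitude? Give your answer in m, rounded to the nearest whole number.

2598 m

One degree of longitude here spans 111320 × cos 62.17° = 111320 × 0.4668 ≈ 51969.7 m; 0.05° of that is 2598.49 m.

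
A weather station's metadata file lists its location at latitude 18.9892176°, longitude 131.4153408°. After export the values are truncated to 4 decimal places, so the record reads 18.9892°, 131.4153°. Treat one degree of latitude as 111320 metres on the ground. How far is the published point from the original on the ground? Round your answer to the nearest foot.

15 feet

The latitude changed by +0.0000176° and the longitude by +0.0000408°.
N–S: 0.0000176° × 111320 m/° = 1.95923 m.
E–W at 18.9892°: 0.0000408° × 111320 × cos 18.9892° = 0.0000408 × 111320 × 0.9456 ≈ 4.29469 m.
Distance: √(1.95923² + 4.29469²) ≈ 4.72048 m.
In feet: 4.72048 m ÷ 0.3048 ≈ 15.487 ft.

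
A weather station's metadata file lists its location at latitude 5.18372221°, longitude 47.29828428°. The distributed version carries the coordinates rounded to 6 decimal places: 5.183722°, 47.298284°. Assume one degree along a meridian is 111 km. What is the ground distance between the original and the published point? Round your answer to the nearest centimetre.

The latitude changed by +0.00000021° and the longitude by +0.00000028°.
North–south shift: 0.00000021 × 111000 = 0.02331 m.
East–west at this latitude: 0.00000028° × 111000 × cos 5.18372° ≈ 0.00000028 × 110546 = 0.0309529 m.
Combined displacement = (0.02331² + 0.0309529²)^½ ≈ 0.0387484 m.
That is 0.0387484 m = 3.8748 cm.

4 centimetres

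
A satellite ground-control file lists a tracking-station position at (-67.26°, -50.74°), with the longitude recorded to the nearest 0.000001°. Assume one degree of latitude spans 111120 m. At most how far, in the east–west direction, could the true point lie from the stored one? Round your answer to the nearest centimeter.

2 centimeters

Rounding to 6 decimal places leaves the longitude within ±5e-07° of the true value.
Parallels shrink by cos φ, so at 67.26° a degree of longitude is 111120 × 0.3866 ≈ 42953.4 m.
East–west error: 5e-07° × 42953.4 m/° ≈ 0.0214767 m.
That is 0.0214767 m = 2.1477 cm.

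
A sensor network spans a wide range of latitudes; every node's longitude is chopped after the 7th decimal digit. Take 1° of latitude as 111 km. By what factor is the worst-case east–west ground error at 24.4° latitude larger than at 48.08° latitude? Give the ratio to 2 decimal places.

Truncating at 7 decimal places can drop up to a full unit in the last place, so the longitude may be off by as much as 1e-07°.
Error at 24.4° = 1e-07° × 111000 × cos 24.4° ≈ 0.0111 × 0.9107 = 0.010109 m.
Error at 48.08° = 1e-07° × 111000 × cos 48.08° ≈ 0.0111 × 0.6681 = 0.0074158 m.
Ratio: 0.010109 / 0.0074158 = cos 24.4° / cos 48.08° ≈ 1.3631.

1.36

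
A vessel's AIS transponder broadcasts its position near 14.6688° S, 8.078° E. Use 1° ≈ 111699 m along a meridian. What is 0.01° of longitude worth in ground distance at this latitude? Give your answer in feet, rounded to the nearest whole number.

3545 feet

One degree of longitude here spans 111699 × cos 14.6688° = 111699 × 0.9674 ≈ 108058 m; 0.01° of that is 1080.58 m.
Converting: 1080.58 m × 3.2808 ft/m ≈ 3545.2 ft.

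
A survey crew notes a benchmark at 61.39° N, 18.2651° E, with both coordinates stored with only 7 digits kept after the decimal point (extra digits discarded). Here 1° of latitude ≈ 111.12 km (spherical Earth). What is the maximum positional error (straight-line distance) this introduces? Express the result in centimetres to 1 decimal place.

1.2 centimetres

Truncating at 7 decimal places can drop up to a full unit in the last place, so each coordinate may be off by as much as 1e-07°.
N–S: 1e-07° × 111120 m/° = 0.011112 m.
E–W at 61.39°: 1e-07° × 111120 × cos 61.39° = 1e-07 × 111120 × 0.4788 ≈ 0.00532093 m.
Worst case both components are at the extreme and orthogonal: √(0.011112² + 0.00532093²) ≈ 0.0123203 m.
That is 0.0123203 m = 1.232 cm.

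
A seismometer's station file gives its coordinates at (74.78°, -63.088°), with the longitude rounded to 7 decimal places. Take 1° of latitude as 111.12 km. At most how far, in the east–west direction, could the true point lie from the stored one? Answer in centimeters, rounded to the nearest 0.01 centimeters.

Rounding to 7 decimal places leaves the longitude within ±5e-08° of the true value.
At latitude 74.78° a degree of longitude spans 111120 m × cos 74.78° = 111120 × 0.2625 ≈ 29171.9 m.
So at most 5e-08° × 29171.9 ≈ 0.00145859 m east–west.
That is 0.00145859 m = 0.14586 cm.

0.15 centimeters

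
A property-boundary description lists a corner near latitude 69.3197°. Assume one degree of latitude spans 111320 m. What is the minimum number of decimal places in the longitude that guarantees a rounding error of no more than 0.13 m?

6

At 69.3197° one degree of longitude covers 111320 × cos 69.3197° ≈ 111320 × 0.3532 ≈ 39313 m.
With N decimal places the half-ulp bound is 0.5·10⁻ᴺ°, or 0.5·10⁻ᴺ × 39313 m on the ground.
Need 0.5 × 39313 × 10⁻ᴺ ≤ 0.13 → 10⁻ᴺ ≤ 6.614e-06, so N ≥ 5.18.
At 5 places the error can reach 0.197 m, but 6 places keeps it to 0.0197 m.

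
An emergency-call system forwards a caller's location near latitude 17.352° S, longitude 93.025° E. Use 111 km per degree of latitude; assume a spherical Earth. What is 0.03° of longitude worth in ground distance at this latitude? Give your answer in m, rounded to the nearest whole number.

0.03° of longitude at 17.352° is 0.03 × 111000 × cos 17.352° ≈ 0.03 × 105948 = 3178.45 m.

3178 m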